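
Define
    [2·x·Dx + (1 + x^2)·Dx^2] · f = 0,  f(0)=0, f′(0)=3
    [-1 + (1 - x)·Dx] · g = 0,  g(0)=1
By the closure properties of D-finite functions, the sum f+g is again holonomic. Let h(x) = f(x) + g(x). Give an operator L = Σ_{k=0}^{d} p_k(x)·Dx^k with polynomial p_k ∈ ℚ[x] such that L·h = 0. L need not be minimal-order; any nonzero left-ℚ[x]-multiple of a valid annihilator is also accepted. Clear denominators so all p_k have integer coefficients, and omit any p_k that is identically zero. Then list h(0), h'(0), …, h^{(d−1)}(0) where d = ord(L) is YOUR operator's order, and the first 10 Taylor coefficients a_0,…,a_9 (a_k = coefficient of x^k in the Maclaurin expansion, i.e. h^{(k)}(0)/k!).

L = (2 - 8·x - 6·x^2)·Dx + (-4 + 2·x - 4·x^2 - 6·x^3)·Dx^2 + (1 - x^4)·Dx^3  (order 3).
h: a_k = 1, 4, 1, 0, 1, 8/5, 1, 4/7, 1, 4/3, …
ICs: h(0) = 1, h′(0) = 4, h′′(0) = 2.

f: a_k = 0, 3, 0, -1, 0, 3/5, 0, -3/7, 0, 1/3, …
g: a_k = 1, 1, 1, 1, 1, 1, 1, 1, 1, 1, …
Weyl lclm of L_f,L_g ⇒ L₀ (ord ≤ 3).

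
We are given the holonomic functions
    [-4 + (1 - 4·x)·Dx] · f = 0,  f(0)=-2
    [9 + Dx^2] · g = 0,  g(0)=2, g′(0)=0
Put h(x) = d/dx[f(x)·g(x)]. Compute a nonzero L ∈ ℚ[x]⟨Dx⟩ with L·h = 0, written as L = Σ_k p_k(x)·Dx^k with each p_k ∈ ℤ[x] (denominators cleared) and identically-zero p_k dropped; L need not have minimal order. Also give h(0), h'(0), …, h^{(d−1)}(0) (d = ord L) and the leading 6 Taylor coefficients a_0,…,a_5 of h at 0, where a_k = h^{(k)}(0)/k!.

L = (-23 - 72·x + 144·x^2) + (-8 + 32·x)·Dx + (1 - 8·x + 16·x^2)·Dx^2  (order 2).
h: a_k = -16, -92, -552, -2998, -14990, -719277/10, …
ICs: h(0) = -16, h′(0) = -92.

f: a_k = -2, -8, -32, -128, -512, -2048, …
g: a_k = 2, 0, -9, 0, 27/4, 0, …
Product ⇒ symmetric product L₀, ord ≤ 2.
Derive L from L₀ (diff closure).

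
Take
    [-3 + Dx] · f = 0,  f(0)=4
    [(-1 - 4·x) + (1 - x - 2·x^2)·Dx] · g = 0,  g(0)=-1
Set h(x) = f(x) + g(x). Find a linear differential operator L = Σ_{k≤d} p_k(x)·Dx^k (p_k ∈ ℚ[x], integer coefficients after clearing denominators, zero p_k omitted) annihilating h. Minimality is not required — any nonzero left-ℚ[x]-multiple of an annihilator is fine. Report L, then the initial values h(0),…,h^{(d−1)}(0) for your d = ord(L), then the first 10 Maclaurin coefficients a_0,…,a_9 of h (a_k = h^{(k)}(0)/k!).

f: a_k = 4, 12, 18, 18, 27/2, 81/10, 81/20, 243/140, 729/1120, 243/1120, …
g: a_k = -1, -1, -3, -5, -11, -21, -43, -85, -171, -341, …
f+g: L₀ = lclm(L_f,L_g), ord ≤ 1+1.
L = (9 + 9·x + 126·x^2 + 72·x^3) + (3 - 30·x - 51·x^2 + 36·x^3 + 36·x^4)·Dx + (-2 + 9·x + 3·x^2 - 20·x^3 - 12·x^4)·Dx^2  (order 2).
h: a_k = 3, 11, 15, 13, 5/2, -129/10, -779/20, -11657/140, -190791/1120, -381677/1120, …
ICs: h(0) = 3, h′(0) = 11.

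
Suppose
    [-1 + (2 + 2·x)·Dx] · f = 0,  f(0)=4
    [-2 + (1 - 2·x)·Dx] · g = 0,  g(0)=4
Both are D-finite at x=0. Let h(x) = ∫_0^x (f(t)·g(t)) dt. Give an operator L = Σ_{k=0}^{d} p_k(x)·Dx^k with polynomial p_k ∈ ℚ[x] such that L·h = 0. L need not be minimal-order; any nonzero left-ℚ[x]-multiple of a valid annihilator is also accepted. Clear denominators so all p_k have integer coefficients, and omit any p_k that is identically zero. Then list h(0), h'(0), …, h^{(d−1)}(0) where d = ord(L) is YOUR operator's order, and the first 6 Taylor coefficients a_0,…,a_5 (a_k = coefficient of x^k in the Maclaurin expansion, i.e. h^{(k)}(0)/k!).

f: a_k = 4, 2, -1/2, 1/4, -5/32, 7/64, …
g: a_k = 4, 8, 16, 32, 64, 128, …
Product ⇒ symmetric product L₀, ord ≤ 1.
∫: right-multiply L₀ by Dx.
L = (5 + 2·x)·Dx + (-2 + 2·x + 4·x^2)·Dx^2  (order 2).
h: a_k = 0, 16, 20, 26, 157/4, 2507/40, …
ICs: h(0) = 0, h′(0) = 16.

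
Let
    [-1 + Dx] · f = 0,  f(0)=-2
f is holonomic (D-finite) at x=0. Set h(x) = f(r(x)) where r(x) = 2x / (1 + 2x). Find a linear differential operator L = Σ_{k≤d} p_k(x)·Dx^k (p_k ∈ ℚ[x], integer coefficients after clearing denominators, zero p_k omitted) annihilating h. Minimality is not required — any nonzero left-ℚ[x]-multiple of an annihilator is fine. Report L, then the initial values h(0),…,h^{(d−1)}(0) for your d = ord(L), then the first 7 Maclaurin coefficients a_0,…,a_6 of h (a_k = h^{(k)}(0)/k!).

L = -2 + (1 + 4·x + 4·x^2)·Dx  (order 1).
h: a_k = -2, -4, 4, -8/3, -4/3, 152/15, -1208/45, …
ICs: h(0) = -2.

f: a_k = -2, -2, -1, -1/3, -1/12, -1/60, -1/360, …
f∘r: x↦r, Dx↦Dx/r' in L_f ⇒ L₀.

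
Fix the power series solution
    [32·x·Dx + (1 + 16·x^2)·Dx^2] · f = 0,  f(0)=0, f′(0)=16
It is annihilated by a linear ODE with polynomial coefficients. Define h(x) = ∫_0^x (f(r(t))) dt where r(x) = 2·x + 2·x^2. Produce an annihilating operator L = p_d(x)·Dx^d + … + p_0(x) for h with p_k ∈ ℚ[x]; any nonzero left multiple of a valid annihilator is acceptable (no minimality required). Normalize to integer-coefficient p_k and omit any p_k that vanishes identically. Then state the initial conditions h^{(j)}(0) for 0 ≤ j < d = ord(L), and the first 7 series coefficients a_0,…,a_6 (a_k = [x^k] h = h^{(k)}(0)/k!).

L = (-2 + 128·x + 512·x^2 + 768·x^3 + 384·x^4)·Dx^2 + (1 + 2·x + 64·x^2 + 256·x^3 + 320·x^4 + 128·x^5)·Dx^3  (order 3).
h: a_k = 0, 0, 16, 32/3, -512/3, -2048/5, 60416/15, …
ICs: h(0) = 0, h′(0) = 0, h′′(0) = 32.

f: a_k = 0, 16, 0, -256/3, 0, 4096/5, 0, …
f∘r: x↦r, Dx↦Dx/r' in L_f ⇒ L₀.
h=∫₀ˣh₀: take L = L₀·Dx.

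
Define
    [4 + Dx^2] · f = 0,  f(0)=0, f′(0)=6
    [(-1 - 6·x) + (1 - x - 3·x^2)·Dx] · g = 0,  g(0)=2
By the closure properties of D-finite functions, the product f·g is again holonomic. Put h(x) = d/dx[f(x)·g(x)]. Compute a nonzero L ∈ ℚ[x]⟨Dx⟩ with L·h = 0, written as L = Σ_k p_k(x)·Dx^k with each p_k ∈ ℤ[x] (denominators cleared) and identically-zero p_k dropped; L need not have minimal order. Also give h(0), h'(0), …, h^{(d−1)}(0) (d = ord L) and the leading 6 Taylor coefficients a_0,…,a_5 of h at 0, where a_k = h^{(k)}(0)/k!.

L = (10 - 16·x - 40·x^2 + 48·x^3 + 72·x^4) + (5 + 34·x + 36·x^2 + 72·x^3)·Dx + (-1 - x - x^2 + 12·x^3 + 18·x^4)·Dx^2  (order 2).
h: a_k = 12, 24, 120, 304, 988, 12768/5, …
ICs: h(0) = 12, h′(0) = 24.

f: a_k = 0, 6, 0, -4, 0, 4/5, …
g: a_k = 2, 2, 8, 14, 38, 80, …
Product ⇒ symmetric product L₀, ord ≤ 2.
h₀' ⇒ L via d/dx closure of L₀.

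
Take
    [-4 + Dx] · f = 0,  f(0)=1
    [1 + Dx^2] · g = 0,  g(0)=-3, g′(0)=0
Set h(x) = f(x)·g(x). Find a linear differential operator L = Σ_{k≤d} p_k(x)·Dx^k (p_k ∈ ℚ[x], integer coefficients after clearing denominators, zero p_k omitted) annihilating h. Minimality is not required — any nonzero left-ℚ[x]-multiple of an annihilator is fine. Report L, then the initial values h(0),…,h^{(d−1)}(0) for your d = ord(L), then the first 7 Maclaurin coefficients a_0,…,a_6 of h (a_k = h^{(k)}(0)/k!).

L = 17 - 8·Dx + Dx^2  (order 2).
h: a_k = -3, -12, -45/2, -26, -161/8, -101/10, -33/16, …
ICs: h(0) = -3, h′(0) = -12.

f: a_k = 1, 4, 8, 32/3, 32/3, 128/15, 256/45, …
g: a_k = -3, 0, 3/2, 0, -1/8, 0, 1/240, …
L₀ := L_f ⊗_s L_g (sym. prod.), ord ≤ 2.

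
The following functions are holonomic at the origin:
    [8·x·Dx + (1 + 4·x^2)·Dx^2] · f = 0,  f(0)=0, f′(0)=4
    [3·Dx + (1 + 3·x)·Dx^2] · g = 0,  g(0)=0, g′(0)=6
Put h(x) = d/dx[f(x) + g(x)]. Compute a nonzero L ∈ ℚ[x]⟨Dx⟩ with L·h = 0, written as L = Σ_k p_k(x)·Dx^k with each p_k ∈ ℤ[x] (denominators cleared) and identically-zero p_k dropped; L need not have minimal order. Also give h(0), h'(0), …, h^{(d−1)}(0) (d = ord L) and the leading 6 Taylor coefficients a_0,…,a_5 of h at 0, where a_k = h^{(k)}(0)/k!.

f: a_k = 0, 4, 0, -16/3, 0, 64/5, …
g: a_k = 0, 6, -9, 18, -81/2, 486/5, …
L₀ := lclm(L_f,L_g); ord L₀ ≤ 2+2.
Derive L from L₀ (diff closure).
L = (-24 - 216·x + 288·x^2 + 288·x^3) + (-26 - 48·x - 120·x^2 + 576·x^3 + 576·x^4)·Dx + (-3 - x + 24·x^2 + 32·x^3 + 144·x^4 + 144·x^5)·Dx^2  (order 2).
h: a_k = 10, -18, 38, -162, 550, -1458, …
ICs: h(0) = 10, h′(0) = -18.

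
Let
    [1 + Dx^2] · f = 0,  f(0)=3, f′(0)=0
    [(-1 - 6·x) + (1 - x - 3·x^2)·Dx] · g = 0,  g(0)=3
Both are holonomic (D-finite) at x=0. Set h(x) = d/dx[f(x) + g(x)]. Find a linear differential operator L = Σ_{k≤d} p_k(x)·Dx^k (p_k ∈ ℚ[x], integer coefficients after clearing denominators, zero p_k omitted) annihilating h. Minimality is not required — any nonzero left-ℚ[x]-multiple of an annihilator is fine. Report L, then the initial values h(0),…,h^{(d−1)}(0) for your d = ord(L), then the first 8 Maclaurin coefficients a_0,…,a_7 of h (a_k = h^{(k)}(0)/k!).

L = (464 + 2522·x + 8618·x^2 + 6330·x^3 + 9630·x^4 + 486·x^5 + 486·x^6) + (-43 - 249·x + 114·x^2 + 559·x^3 + 1500·x^4 + 1863·x^5 + 189·x^6 + 162·x^7)·Dx + (464 + 2522·x + 8618·x^2 + 6330·x^3 + 9630·x^4 + 486·x^5 + 486·x^6)·Dx^2 + (-43 - 249·x + 114·x^2 + 559·x^3 + 1500·x^4 + 1863·x^5 + 189·x^6 + 162·x^7)·Dx^3  (order 3).
h: a_k = 3, 21, 63, 457/2, 600, 69839/40, 4557, 20482561/1680, …
ICs: h(0) = 3, h′(0) = 21, h′′(0) = 126.

f: a_k = 3, 0, -3/2, 0, 1/8, 0, -1/240, 0, …
g: a_k = 3, 3, 12, 21, 57, 120, 291, 651, …
Sum ⇒ L₀ = lclm(L_f,L_g) in ℚ(x)⟨Dx⟩.
h=h₀': d/dx-closure on L₀ ⇒ L.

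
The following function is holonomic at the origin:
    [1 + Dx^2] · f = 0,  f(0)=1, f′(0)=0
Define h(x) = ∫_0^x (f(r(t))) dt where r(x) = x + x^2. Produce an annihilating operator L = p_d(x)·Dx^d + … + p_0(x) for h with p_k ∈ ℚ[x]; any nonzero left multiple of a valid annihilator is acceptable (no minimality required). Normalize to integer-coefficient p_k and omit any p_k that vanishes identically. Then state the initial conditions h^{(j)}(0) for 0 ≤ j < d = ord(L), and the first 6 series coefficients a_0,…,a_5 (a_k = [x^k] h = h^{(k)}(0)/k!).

L = (1 + 6·x + 12·x^2 + 8·x^3)·Dx - 2·Dx^2 + (1 + 2·x)·Dx^3  (order 3).
h: a_k = 0, 1, 0, -1/6, -1/4, -11/120, …
ICs: h(0) = 0, h′(0) = 1, h′′(0) = 0.

f: a_k = 1, 0, -1/2, 0, 1/24, 0, …
Change of var in L_f (x↦r) gives L₀.
∫: right-multiply L₀ by Dx.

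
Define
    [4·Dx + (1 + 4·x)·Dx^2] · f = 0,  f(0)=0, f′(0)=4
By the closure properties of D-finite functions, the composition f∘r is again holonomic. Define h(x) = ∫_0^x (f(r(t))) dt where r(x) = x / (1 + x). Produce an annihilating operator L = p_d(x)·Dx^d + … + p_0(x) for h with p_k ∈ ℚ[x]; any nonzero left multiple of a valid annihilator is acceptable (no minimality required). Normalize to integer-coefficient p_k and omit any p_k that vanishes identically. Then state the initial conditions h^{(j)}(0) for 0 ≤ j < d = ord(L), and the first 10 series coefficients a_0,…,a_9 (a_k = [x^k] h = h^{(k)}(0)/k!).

f: a_k = 0, 4, -8, 64/3, -64, 1024/5, -2048/3, 16384/7, -8192, 262144/9, …
f∘r: x↦r, Dx↦Dx/r' in L_f ⇒ L₀.
h=∫h₀ ⇒ L = L₀·Dx.
L = (6 + 10·x)·Dx^2 + (1 + 6·x + 5·x^2)·Dx^3  (order 3).
h: a_k = 0, 0, 2, -4, 31/3, -156/5, 1562/15, -372, 19531/14, -16276/3, …
ICs: h(0) = 0, h′(0) = 0, h′′(0) = 4.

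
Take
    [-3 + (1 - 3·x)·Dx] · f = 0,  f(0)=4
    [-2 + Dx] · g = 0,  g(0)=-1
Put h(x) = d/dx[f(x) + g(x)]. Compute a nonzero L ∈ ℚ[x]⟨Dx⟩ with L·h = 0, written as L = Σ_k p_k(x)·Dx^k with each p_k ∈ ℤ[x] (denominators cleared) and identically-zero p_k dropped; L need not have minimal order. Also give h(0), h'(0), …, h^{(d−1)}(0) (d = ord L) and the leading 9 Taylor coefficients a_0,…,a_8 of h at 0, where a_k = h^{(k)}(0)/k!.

f: a_k = 4, 12, 36, 108, 324, 972, 2916, 8748, 26244, …
g: a_k = -1, -2, -2, -4/3, -2/3, -4/15, -4/45, -8/315, -2/315, …
f+g: L₀ = lclm(L_f,L_g), ord ≤ 1+1.
Derive L from L₀ (diff closure).
L = (42 + 36·x) + (-25 - 12·x + 18·x^2)·Dx + (2 - 3·x - 9·x^2)·Dx^2  (order 2).
h: a_k = 10, 68, 320, 3880/3, 14576/3, 262432/15, 2755612/45, 66134864/315, 223205216/315, …
ICs: h(0) = 10, h′(0) = 68.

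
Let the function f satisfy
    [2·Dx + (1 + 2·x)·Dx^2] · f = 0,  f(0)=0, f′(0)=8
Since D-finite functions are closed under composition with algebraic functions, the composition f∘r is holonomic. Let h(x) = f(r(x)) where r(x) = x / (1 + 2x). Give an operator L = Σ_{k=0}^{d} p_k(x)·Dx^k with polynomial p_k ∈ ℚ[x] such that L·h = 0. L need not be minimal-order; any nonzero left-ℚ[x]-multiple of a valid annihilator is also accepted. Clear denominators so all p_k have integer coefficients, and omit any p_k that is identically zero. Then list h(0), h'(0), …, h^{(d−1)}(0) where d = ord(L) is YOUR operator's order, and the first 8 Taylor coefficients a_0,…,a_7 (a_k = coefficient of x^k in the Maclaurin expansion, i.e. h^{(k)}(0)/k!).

f: a_k = 0, 8, -8, 32/3, -16, 128/5, -128/3, 512/7, …
Change of var in L_f (x↦r) gives L₀.
L = (6 + 16·x)·Dx + (1 + 6·x + 8·x^2)·Dx^2  (order 2).
h: a_k = 0, 8, -24, 224/3, -240, 3968/5, -2688, 65024/7, …
ICs: h(0) = 0, h′(0) = 8.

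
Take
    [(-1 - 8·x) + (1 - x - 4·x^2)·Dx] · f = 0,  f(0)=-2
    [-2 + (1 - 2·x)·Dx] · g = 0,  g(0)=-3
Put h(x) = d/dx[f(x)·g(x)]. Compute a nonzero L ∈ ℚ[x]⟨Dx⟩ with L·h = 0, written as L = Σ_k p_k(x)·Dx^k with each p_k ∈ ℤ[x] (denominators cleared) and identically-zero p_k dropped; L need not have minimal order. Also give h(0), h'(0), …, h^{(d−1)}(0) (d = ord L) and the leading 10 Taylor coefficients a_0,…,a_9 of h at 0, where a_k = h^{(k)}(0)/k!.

L = (22 - 12·x - 120·x^2 - 256·x^3 + 768·x^4) + (-3 + 5·x + 42·x^2 - 88·x^3 - 80·x^4 + 192·x^5)·Dx  (order 1).
h: a_k = 18, 132, 558, 2184, 7410, 24300, 75222, 227856, 670842, 1946100, …
ICs: h(0) = 18.

f: a_k = -2, -2, -10, -18, -58, -130, -362, -882, -2330, -5858, …
g: a_k = -3, -6, -12, -24, -48, -96, -192, -384, -768, -1536, …
L₀ := L_f ⊗_s L_g (sym. prod.), ord ≤ 1.
Differentiate: ansatz ord ≤ ord L₀ ⇒ L.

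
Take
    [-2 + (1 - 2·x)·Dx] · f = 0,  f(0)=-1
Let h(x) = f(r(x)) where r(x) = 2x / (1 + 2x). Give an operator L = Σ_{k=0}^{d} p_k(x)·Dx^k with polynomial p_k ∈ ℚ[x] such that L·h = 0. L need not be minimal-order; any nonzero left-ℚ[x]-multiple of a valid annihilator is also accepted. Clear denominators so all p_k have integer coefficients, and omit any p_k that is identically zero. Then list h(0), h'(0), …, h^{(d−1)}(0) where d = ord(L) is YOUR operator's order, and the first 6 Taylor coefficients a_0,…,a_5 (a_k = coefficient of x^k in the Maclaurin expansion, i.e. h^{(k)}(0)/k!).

f: a_k = -1, -2, -4, -8, -16, -32, …
f∘r: x↦r, Dx↦Dx/r' in L_f ⇒ L₀.
L = 4 + (-1 + 4·x^2)·Dx  (order 1).
h: a_k = -1, -4, -8, -16, -32, -64, …
ICs: h(0) = -1.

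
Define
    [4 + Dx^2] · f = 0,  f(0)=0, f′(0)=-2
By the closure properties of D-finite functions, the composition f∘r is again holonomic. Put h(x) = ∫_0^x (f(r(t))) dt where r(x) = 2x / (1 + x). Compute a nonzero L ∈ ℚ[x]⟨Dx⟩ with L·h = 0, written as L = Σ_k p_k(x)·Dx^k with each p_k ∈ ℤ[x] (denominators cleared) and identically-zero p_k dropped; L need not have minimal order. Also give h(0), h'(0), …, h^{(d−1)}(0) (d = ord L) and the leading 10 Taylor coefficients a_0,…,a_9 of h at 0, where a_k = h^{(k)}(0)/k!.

f: a_k = 0, -2, 0, 4/3, 0, -4/15, 0, 8/315, 0, -4/2835, …
Change of var in L_f (x↦r) gives L₀.
Integrate: L := L₀·Dx.
L = 16·Dx + (2 + 6·x + 6·x^2 + 2·x^3)·Dx^2 + (1 + 4·x + 6·x^2 + 4·x^3 + x^4)·Dx^3  (order 3).
h: a_k = 0, 0, -2, 4/3, 5/3, -28/5, 386/45, -60/7, 2461/630, 2516/405, …
ICs: h(0) = 0, h′(0) = 0, h′′(0) = -4.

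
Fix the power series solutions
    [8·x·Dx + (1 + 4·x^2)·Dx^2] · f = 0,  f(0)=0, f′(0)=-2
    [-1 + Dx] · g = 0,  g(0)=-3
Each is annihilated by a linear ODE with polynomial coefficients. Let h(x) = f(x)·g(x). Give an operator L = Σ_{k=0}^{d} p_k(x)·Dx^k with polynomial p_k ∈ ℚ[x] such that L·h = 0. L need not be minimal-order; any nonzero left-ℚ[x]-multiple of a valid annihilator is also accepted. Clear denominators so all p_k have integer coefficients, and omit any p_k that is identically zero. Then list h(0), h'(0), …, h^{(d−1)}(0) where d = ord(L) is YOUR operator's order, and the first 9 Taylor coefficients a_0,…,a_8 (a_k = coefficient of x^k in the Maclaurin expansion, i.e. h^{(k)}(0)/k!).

L = (1 - 8·x + 4·x^2) + (-2 + 8·x - 8·x^2)·Dx + (1 + 4·x^2)·Dx^2  (order 2).
h: a_k = 0, 6, 6, -5, -7, 309/20, 215/12, -12763/280, -43447/840, …
ICs: h(0) = 0, h′(0) = 6.

f: a_k = 0, -2, 0, 8/3, 0, -32/5, 0, 128/7, 0, …
g: a_k = -3, -3, -3/2, -1/2, -1/8, -1/40, -1/240, -1/1680, -1/13440, …
f·g: L₀ = L_f ⊗_s L_g, ord ≤ 2·1.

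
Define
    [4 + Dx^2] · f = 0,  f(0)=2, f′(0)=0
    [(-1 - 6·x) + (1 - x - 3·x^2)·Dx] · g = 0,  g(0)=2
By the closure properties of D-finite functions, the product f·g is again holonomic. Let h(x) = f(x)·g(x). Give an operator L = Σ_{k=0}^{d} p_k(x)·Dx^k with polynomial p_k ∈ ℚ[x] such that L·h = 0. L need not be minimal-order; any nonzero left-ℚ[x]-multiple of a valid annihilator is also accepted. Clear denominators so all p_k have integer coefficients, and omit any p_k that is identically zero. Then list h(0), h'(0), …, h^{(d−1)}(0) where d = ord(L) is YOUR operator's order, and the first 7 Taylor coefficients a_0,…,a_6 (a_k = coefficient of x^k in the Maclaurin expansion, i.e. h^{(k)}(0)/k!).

f: a_k = 2, 0, -4, 0, 4/3, 0, -8/45, …
g: a_k = 2, 2, 8, 14, 38, 80, 194, …
Sym-product of L_f,L_g gives L₀ (≤ ord 2).
L = (2 + 4·x + 12·x^2) + (2 + 12·x)·Dx + (-1 + x + 3·x^2)·Dx^2  (order 2).
h: a_k = 4, 4, 8, 20, 140/3, 320/3, 11084/45, …
ICs: h(0) = 4, h′(0) = 4.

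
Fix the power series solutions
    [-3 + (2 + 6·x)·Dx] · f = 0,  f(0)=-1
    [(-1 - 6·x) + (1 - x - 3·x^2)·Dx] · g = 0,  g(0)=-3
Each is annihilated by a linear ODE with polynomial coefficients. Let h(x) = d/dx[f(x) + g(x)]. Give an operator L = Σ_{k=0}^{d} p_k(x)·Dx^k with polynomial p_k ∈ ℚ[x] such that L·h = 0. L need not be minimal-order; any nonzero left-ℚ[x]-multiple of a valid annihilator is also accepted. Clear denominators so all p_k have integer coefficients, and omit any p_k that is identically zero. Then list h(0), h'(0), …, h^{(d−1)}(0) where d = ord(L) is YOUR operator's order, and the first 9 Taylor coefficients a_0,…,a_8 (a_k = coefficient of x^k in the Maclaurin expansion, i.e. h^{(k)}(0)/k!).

f: a_k = -1, -3/2, 9/8, -27/16, 405/128, -1701/256, 15309/1024, -72171/2048, 2814669/32768, …
g: a_k = -3, -3, -12, -21, -57, -120, -291, -651, -1524, …
L₀ := lclm(L_f,L_g); ord L₀ ≤ 1+1.
h=h₀': d/dx-closure on L₀ ⇒ L.
L = (-468 - 2754·x - 7452·x^2 - 6804·x^3 - 7290·x^4) + (-141 - 2052·x - 10179·x^2 - 21384·x^3 - 26001·x^4 - 21870·x^5)·Dx + (38 + 274·x + 546·x^2 - 234·x^3 - 2970·x^4 - 6642·x^5 - 4860·x^6)·Dx^2  (order 2).
h: a_k = -9/2, -87/4, -1089/16, -6891/32, -162105/256, -848025/512, -9837933/2048, -47123763/4096, -2177478153/65536, …
ICs: h(0) = -9/2, h′(0) = -87/4.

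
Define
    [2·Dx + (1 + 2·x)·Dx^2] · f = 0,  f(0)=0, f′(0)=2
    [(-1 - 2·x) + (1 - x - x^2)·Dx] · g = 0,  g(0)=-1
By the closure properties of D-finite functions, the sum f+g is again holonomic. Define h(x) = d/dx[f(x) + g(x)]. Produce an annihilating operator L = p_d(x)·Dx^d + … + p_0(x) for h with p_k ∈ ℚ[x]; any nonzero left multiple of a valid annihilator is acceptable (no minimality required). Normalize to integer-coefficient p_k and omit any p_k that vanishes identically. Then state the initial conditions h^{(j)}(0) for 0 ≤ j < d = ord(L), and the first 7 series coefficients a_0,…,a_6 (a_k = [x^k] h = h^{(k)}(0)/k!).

f: a_k = 0, 2, -2, 8/3, -4, 32/5, -32/3, …
g: a_k = -1, -1, -2, -3, -5, -8, -13, …
L₀ := lclm(L_f,L_g); ord L₀ ≤ 2+1.
h=h₀': d/dx-closure on L₀ ⇒ L.
L = (-34 - 92·x - 116·x^2 - 48·x^3 - 24·x^4) + (-5 - 60·x - 170·x^2 - 180·x^3 - 100·x^4 - 40·x^5)·Dx + (3 + 11·x + 5·x^2 - 20·x^3 - 30·x^4 - 24·x^5 - 8·x^6)·Dx^2  (order 2).
h: a_k = 1, -8, -1, -36, -8, -142, -19, …
ICs: h(0) = 1, h′(0) = -8.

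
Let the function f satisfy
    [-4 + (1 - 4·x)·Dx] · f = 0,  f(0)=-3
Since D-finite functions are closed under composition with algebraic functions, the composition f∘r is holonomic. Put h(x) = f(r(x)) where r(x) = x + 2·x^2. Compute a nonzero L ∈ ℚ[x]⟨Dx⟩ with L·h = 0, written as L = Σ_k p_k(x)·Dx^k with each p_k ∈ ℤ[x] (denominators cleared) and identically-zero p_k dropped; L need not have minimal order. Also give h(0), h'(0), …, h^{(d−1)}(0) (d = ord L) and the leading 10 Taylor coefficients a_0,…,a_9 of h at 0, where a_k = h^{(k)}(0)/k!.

L = (4 + 16·x) + (-1 + 4·x + 8·x^2)·Dx  (order 1).
h: a_k = -3, -12, -72, -384, -2112, -11520, -62976, -344064, -1880064, -10272768, …
ICs: h(0) = -3.

f: a_k = -3, -12, -48, -192, -768, -3072, -12288, -49152, -196608, -786432, …
Change of var in L_f (x↦r) gives L₀.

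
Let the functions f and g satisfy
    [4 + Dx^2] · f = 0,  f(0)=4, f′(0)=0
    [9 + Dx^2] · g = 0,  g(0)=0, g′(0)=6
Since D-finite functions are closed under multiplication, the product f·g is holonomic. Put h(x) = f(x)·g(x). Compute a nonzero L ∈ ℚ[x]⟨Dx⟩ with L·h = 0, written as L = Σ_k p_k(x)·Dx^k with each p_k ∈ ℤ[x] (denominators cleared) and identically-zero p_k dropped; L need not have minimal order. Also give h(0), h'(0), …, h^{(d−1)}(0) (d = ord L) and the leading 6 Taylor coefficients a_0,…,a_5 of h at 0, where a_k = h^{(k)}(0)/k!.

L = 25 + 26·Dx^2 + Dx^4  (order 4).
h: a_k = 0, 24, 0, -84, 0, 521/5, …
ICs: h(0) = 0, h′(0) = 24, h′′(0) = 0, h′′′(0) = -504.

f: a_k = 4, 0, -8, 0, 8/3, 0, …
g: a_k = 0, 6, 0, -9, 0, 81/20, …
h₀=f·g: eliminate ⇒ L₀, order ≤ 2·2.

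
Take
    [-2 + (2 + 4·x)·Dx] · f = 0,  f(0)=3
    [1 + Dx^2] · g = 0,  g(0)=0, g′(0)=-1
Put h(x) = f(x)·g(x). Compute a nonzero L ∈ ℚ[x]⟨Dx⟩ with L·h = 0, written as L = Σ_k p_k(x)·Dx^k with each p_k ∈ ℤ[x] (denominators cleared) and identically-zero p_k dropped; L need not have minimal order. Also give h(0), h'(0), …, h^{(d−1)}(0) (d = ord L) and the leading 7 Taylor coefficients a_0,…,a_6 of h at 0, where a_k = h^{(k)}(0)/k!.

L = (4 + 4·x + 4·x^2) + (-2 - 4·x)·Dx + (1 + 4·x + 4·x^2)·Dx^2  (order 2).
h: a_k = 0, -3, -3, 2, -1, 8/5, -12/5, …
ICs: h(0) = 0, h′(0) = -3.

f: a_k = 3, 3, -3/2, 3/2, -15/8, 21/8, -63/16, …
g: a_k = 0, -1, 0, 1/6, 0, -1/120, 0, …
f·g: L₀ = L_f ⊗_s L_g, ord ≤ 1·2.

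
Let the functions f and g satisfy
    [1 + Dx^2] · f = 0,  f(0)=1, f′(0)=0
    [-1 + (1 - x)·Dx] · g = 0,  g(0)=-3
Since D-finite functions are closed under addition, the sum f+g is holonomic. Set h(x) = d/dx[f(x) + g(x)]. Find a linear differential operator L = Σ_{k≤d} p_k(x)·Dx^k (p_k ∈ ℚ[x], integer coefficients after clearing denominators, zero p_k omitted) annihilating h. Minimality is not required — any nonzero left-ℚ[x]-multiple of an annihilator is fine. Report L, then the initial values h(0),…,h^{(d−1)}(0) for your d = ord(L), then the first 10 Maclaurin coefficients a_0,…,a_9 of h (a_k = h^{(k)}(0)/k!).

f: a_k = 1, 0, -1/2, 0, 1/24, 0, -1/720, 0, 1/40320, 0, …
g: a_k = -3, -3, -3, -3, -3, -3, -3, -3, -3, -3, …
L₀ := lclm(L_f,L_g); ord L₀ ≤ 2+1.
h₀' ⇒ L via d/dx closure of L₀.
L = (26 - 4·x + 2·x^2) + (-7 + 9·x - 3·x^2 + x^3)·Dx + (26 - 4·x + 2·x^2)·Dx^2 + (-7 + 9·x - 3·x^2 + x^3)·Dx^3  (order 3).
h: a_k = -3, -7, -9, -71/6, -15, -2161/120, -21, -120959/5040, -27, -10886401/362880, …
ICs: h(0) = -3, h′(0) = -7, h′′(0) = -18.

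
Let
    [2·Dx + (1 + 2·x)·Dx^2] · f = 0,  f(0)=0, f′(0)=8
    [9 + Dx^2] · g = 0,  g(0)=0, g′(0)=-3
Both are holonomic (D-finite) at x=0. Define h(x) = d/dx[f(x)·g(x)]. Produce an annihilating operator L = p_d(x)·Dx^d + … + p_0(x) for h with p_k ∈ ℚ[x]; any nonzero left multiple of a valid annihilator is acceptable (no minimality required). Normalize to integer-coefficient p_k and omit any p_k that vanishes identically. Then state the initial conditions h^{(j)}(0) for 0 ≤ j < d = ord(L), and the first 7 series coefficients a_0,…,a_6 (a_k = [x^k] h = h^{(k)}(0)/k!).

L = (-1890 - 5103·x + 24057·x^2 + 163296·x^3 + 344088·x^4 + 314928·x^5 + 104976·x^6) + (-297 + 1998·x + 19440·x^2 + 51840·x^3 + 58320·x^4 + 23328·x^5)·Dx + (-147 + 738·x + 11106·x^2 + 44064·x^3 + 80352·x^4 + 69984·x^5 + 23328·x^6)·Dx^2 + (-33 + 222·x + 2160·x^2 + 5760·x^3 + 6480·x^4 + 2592·x^5)·Dx^3 + (7 + 145·x + 937·x^2 + 2880·x^3 + 4680·x^4 + 3888·x^5 + 1296·x^6)·Dx^4  (order 4).
h: a_k = 0, -48, 72, 16, 60, -270, 2527/5, …
ICs: h(0) = 0, h′(0) = -48, h′′(0) = 144, h′′′(0) = 96.

f: a_k = 0, 8, -8, 32/3, -16, 128/5, -128/3, …
g: a_k = 0, -3, 0, 9/2, 0, -81/40, 0, …
L₀ := L_f ⊗_s L_g (sym. prod.), ord ≤ 4.
h₀' ⇒ L via d/dx closure of L₀.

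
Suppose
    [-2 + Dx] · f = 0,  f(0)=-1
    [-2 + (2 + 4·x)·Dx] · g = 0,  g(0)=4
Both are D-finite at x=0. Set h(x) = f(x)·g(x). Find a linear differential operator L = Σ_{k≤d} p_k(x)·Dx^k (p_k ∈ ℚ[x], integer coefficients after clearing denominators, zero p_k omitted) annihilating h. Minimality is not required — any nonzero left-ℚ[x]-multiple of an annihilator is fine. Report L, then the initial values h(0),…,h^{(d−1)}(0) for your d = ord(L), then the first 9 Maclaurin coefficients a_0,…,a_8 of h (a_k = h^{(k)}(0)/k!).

L = (-3 - 4·x) + (1 + 2·x)·Dx  (order 1).
h: a_k = -4, -12, -14, -34/3, -11/2, -107/30, 89/180, -1123/420, 39551/10080, …
ICs: h(0) = -4.

f: a_k = -1, -2, -2, -4/3, -2/3, -4/15, -4/45, -8/315, -2/315, …
g: a_k = 4, 4, -2, 2, -5/2, 7/2, -21/4, 33/4, -429/32, …
L₀ := L_f ⊗_s L_g (sym. prod.), ord ≤ 1.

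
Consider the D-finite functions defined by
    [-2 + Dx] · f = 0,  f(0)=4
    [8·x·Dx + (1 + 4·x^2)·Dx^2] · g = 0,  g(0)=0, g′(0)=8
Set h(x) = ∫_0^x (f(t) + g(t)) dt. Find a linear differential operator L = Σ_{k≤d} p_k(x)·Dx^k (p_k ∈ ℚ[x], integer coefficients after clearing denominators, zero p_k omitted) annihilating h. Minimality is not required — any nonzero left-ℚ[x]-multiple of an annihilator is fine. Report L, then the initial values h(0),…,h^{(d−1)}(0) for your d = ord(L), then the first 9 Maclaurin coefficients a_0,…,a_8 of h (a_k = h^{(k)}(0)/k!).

f: a_k = 4, 8, 8, 16/3, 8/3, 16/15, 16/45, 32/315, 8/315, …
g: a_k = 0, 8, 0, -32/3, 0, 128/5, 0, -512/7, 0, …
Weyl lclm of L_f,L_g ⇒ L₀ (ord ≤ 3).
∫: right-multiply L₀ by Dx.
L = (8 - 32·x - 32·x^2)·Dx^2 + (-6 + 12·x + 8·x^2 - 16·x^3)·Dx^3 + (1 + 2·x + 4·x^2 + 8·x^3)·Dx^4  (order 4).
h: a_k = 0, 4, 8, 8/3, -4/3, 8/15, 40/9, 16/315, -2876/315, …
ICs: h(0) = 0, h′(0) = 4, h′′(0) = 16, h′′′(0) = 16.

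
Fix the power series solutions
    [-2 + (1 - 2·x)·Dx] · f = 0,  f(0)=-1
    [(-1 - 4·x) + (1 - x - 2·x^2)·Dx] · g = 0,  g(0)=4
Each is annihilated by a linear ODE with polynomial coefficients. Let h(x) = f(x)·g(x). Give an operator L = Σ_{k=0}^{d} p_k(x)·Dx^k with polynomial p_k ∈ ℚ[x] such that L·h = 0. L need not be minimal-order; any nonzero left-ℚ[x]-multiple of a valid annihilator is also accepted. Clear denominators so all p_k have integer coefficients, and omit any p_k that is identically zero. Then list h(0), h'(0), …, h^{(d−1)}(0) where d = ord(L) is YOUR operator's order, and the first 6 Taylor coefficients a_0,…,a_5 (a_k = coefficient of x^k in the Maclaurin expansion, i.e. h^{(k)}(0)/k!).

L = (3 + 6·x) + (-1 + x + 2·x^2)·Dx  (order 1).
h: a_k = -4, -12, -36, -92, -228, -540, …
ICs: h(0) = -4.

f: a_k = -1, -2, -4, -8, -16, -32, …
g: a_k = 4, 4, 12, 20, 44, 84, …
L₀ := L_f ⊗_s L_g (sym. prod.), ord ≤ 1.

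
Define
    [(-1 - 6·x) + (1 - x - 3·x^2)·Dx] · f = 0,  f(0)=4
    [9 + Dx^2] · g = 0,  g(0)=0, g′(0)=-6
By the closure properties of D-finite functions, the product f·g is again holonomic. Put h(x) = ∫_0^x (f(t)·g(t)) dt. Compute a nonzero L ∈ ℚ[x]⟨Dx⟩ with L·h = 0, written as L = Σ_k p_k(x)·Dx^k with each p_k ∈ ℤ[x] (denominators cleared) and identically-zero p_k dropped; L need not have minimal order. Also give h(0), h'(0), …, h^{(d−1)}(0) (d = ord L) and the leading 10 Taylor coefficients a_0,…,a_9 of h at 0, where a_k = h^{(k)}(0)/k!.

f: a_k = 4, 4, 16, 28, 76, 160, 388, 868, 2032, 4636, …
g: a_k = 0, -6, 0, 9, 0, -81/20, 0, 243/280, 0, -243/2240, …
Sym-product of L_f,L_g gives L₀ (≤ ord 2).
h=∫h₀ ⇒ L = L₀·Dx.
L = (-3 + 9·x + 27·x^2)·Dx + (2 + 12·x)·Dx^2 + (-1 + x + 3·x^2)·Dx^3  (order 3).
h: a_k = 0, 0, -12, -8, -15, -132/5, -547/10, -3621/35, -119373/560, -18097/42, …
ICs: h(0) = 0, h′(0) = 0, h′′(0) = -24.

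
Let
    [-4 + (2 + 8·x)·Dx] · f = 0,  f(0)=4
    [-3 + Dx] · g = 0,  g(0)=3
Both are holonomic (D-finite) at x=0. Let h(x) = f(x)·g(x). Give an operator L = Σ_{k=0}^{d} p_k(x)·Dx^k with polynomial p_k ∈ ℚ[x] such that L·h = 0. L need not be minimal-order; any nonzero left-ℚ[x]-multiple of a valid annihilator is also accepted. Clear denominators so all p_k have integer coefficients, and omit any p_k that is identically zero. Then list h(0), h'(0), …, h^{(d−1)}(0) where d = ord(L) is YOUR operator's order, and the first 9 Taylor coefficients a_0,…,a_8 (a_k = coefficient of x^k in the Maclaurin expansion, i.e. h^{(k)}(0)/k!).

f: a_k = 4, 8, -8, 16, -40, 112, -336, 1056, -3432, …
g: a_k = 3, 9, 27/2, 27/2, 81/8, 243/40, 243/80, 729/560, 2187/4480, …
f·g: L₀ = L_f ⊗_s L_g, ord ≤ 1·1.
L = (-5 - 12·x) + (1 + 4·x)·Dx  (order 1).
h: a_k = 12, 60, 102, 138, 129/2, 1893/10, -1377/4, 176247/140, -4632021/1120, …
ICs: h(0) = 12.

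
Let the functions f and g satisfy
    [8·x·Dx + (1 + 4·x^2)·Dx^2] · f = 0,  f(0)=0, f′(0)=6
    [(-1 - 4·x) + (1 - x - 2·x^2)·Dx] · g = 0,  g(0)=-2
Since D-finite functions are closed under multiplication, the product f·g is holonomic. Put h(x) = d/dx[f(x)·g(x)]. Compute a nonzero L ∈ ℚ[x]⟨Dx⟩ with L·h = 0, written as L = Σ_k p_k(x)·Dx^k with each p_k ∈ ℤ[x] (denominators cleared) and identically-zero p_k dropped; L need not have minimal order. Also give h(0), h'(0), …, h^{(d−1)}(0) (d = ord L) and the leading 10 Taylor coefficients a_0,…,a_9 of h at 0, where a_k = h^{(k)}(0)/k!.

f: a_k = 0, 6, 0, -8, 0, 96/5, 0, -384/7, 0, 512/3, …
g: a_k = -2, -2, -6, -10, -22, -42, -86, -170, -342, -682, …
L₀ := L_f ⊗_s L_g (sym. prod.), ord ≤ 2.
Differentiate: ansatz ord ≤ ord L₀ ⇒ L.
L = (288·x^2 + 384·x^3 + 1152·x^4) + (5 + 24·x + 36·x^2 + 128·x^3 + 384·x^4 + 768·x^5)·Dx + (-1 - x - 12·x^2 + 12·x^3 - 8·x^4 + 64·x^5 + 96·x^6)·Dx^2  (order 2).
h: a_k = -12, -24, -60, -176, -612, -6312/5, -12092/5, -42912/7, -566556/35, -699544/21, …
ICs: h(0) = -12, h′(0) = -24.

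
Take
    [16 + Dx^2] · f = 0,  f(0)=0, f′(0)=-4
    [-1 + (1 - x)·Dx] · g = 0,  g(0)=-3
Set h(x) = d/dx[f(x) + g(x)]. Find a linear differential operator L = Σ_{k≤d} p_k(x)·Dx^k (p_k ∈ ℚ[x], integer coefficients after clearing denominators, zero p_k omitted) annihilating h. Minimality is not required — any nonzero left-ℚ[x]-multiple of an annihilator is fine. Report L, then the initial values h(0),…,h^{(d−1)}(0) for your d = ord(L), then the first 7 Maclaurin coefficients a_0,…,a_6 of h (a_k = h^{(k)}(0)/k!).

L = (448 - 512·x + 256·x^2) + (-176 + 432·x - 384·x^2 + 128·x^3)·Dx + (28 - 32·x + 16·x^2)·Dx^2 + (-11 + 27·x - 24·x^2 + 8·x^3)·Dx^3  (order 3).
h: a_k = -7, -6, 23, -12, -173/3, -18, 79/45, …
ICs: h(0) = -7, h′(0) = -6, h′′(0) = 46.

f: a_k = 0, -4, 0, 32/3, 0, -128/15, 0, …
g: a_k = -3, -3, -3, -3, -3, -3, -3, …
h₀=f+g: left-lcm gives L₀, ord ≤ 3.
h₀' ⇒ L via d/dx closure of L₀.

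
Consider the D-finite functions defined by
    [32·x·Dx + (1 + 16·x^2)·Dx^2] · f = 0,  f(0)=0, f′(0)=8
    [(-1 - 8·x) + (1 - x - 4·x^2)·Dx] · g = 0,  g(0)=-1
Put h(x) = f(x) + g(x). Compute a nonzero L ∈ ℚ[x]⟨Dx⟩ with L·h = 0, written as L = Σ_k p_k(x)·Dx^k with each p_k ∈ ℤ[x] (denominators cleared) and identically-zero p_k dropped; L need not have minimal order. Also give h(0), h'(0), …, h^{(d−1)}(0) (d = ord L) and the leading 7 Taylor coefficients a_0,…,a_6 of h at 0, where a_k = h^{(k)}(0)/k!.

f: a_k = 0, 8, 0, -128/3, 0, 2048/5, 0, …
g: a_k = -1, -1, -5, -9, -29, -65, -181, …
Sum ⇒ L₀ = lclm(L_f,L_g) in ℚ(x)⟨Dx⟩.
L = (160 - 640·x - 14848·x^2 - 36864·x^3 - 178176·x^4 - 98304·x^6)·Dx + (-43 - 336·x - 16·x^2 - 3072·x^3 - 35072·x^4 - 124928·x^5 - 12288·x^6 - 98304·x^7)·Dx^2 + (5 + 23·x + 272·x^2 + 16·x^3 + 2368·x^4 - 5888·x^5 - 12288·x^6 - 4096·x^7 - 16384·x^8)·Dx^3  (order 3).
h: a_k = -1, 7, -5, -155/3, -29, 1723/5, -181, …
ICs: h(0) = -1, h′(0) = 7, h′′(0) = -10.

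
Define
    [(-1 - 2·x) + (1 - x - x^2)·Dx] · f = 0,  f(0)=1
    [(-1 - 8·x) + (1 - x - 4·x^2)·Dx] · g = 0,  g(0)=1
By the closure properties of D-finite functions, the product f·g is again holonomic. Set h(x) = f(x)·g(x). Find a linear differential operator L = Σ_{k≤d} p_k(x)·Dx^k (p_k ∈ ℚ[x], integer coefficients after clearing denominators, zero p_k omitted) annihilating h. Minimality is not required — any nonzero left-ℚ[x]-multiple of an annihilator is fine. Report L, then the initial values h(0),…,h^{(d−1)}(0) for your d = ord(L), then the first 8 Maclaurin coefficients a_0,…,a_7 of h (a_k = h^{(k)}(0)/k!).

f: a_k = 1, 1, 2, 3, 5, 8, 13, 21, …
g: a_k = 1, 1, 5, 9, 29, 65, 181, 441, …
L₀ := L_f ⊗_s L_g (sym. prod.), ord ≤ 1.
L = (-2 - 8·x + 15·x^2 + 16·x^3) + (1 - 2·x - 4·x^2 + 5·x^3 + 4·x^4)·Dx  (order 1).
h: a_k = 1, 2, 8, 19, 56, 140, 377, 958, …
ICs: h(0) = 1.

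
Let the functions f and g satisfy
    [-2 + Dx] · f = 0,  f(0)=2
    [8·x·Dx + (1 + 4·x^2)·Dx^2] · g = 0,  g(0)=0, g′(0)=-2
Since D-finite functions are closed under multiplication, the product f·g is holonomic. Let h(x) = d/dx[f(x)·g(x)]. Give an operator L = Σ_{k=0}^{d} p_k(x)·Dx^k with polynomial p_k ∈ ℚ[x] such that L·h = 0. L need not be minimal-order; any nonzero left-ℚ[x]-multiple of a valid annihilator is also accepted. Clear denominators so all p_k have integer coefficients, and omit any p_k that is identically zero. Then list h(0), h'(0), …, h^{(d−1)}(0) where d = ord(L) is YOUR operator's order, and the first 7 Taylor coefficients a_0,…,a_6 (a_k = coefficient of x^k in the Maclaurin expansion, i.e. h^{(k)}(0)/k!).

L = (4 + 40·x - 48·x^2 + 32·x^3) + (-24·x + 32·x^2 - 32·x^3)·Dx + (-1 + 2·x - 4·x^2 + 8·x^3)·Dx^2  (order 2).
h: a_k = -4, -16, -8, 64/3, -24, -352/3, 496/5, …
ICs: h(0) = -4, h′(0) = -16.

f: a_k = 2, 4, 4, 8/3, 4/3, 8/15, 8/45, …
g: a_k = 0, -2, 0, 8/3, 0, -32/5, 0, …
h₀=f·g: eliminate ⇒ L₀, order ≤ 1·2.
Derive L from L₀ (diff closure).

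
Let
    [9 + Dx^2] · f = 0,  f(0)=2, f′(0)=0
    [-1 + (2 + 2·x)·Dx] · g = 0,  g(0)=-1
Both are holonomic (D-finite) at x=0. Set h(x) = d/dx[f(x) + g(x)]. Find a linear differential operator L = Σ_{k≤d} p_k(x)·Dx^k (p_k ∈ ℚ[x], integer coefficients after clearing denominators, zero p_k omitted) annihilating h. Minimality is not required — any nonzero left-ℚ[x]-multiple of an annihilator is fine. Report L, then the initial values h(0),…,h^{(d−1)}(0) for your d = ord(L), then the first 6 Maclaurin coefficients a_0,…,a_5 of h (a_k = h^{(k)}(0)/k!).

f: a_k = 2, 0, -9, 0, 27/4, 0, …
g: a_k = -1, -1/2, 1/8, -1/16, 5/128, -7/256, …
L₀ := lclm(L_f,L_g); ord L₀ ≤ 2+1.
h₀' ⇒ L via d/dx closure of L₀.
L = (-153 - 216·x - 108·x^2) + (-234 - 666·x - 648·x^2 - 216·x^3)·Dx + (-17 - 24·x - 12·x^2)·Dx^2 + (-26 - 74·x - 72·x^2 - 24·x^3)·Dx^3  (order 3).
h: a_k = -1/2, -71/4, -3/16, 869/32, -35/256, -30789/2560, …
ICs: h(0) = -1/2, h′(0) = -71/4, h′′(0) = -3/8.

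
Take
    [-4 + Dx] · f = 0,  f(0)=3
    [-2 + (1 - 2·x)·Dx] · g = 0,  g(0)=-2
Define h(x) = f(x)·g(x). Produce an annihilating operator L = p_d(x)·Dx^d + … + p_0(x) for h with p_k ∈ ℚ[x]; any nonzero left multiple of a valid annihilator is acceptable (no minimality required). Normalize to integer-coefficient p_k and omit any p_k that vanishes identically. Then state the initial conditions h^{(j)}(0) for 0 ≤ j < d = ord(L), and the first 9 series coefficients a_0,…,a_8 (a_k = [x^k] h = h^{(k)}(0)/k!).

L = (6 - 8·x) + (-1 + 2·x)·Dx  (order 1).
h: a_k = -6, -36, -120, -304, -672, -6976/5, -42368/15, -39680/7, -1191424/105, …
ICs: h(0) = -6.

f: a_k = 3, 12, 24, 32, 32, 128/5, 256/15, 1024/105, 512/105, …
g: a_k = -2, -4, -8, -16, -32, -64, -128, -256, -512, …
L₀ := L_f ⊗_s L_g (sym. prod.), ord ≤ 1.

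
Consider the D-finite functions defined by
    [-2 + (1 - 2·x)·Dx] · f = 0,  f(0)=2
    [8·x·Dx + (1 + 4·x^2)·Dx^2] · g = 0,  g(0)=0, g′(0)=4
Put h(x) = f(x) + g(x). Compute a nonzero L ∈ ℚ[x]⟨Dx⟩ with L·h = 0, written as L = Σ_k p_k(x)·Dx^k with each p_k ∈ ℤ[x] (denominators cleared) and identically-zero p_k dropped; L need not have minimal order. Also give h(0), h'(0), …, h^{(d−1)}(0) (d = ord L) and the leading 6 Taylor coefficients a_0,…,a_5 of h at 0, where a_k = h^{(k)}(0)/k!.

L = (-8 + 64·x + 96·x^2)·Dx + (8 - 8·x + 32·x^2 + 96·x^3)·Dx^2 + (-1 + 16·x^4)·Dx^3  (order 3).
h: a_k = 2, 8, 8, 32/3, 32, 384/5, …
ICs: h(0) = 2, h′(0) = 8, h′′(0) = 16.

f: a_k = 2, 4, 8, 16, 32, 64, …
g: a_k = 0, 4, 0, -16/3, 0, 64/5, …
Weyl lclm of L_f,L_g ⇒ L₀ (ord ≤ 3).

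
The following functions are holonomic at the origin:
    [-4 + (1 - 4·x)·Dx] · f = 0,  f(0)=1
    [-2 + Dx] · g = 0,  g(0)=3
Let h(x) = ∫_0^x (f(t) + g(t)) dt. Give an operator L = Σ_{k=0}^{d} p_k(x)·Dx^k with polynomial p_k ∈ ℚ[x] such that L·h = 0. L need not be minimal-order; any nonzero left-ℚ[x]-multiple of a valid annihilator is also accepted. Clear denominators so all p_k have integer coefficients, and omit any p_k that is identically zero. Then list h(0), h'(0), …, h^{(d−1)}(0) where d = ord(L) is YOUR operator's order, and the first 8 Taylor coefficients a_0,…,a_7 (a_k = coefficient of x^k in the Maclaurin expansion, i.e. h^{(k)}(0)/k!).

L = (-24 - 32·x)·Dx + (14 + 16·x - 32·x^2)·Dx^2 + (-1 + 16·x^2)·Dx^3  (order 3).
h: a_k = 0, 4, 5, 22/3, 17, 258/5, 854/5, 61444/105, …
ICs: h(0) = 0, h′(0) = 4, h′′(0) = 10.

f: a_k = 1, 4, 16, 64, 256, 1024, 4096, 16384, …
g: a_k = 3, 6, 6, 4, 2, 4/5, 4/15, 8/105, …
Weyl lclm of L_f,L_g ⇒ L₀ (ord ≤ 2).
Integrate: L := L₀·Dx.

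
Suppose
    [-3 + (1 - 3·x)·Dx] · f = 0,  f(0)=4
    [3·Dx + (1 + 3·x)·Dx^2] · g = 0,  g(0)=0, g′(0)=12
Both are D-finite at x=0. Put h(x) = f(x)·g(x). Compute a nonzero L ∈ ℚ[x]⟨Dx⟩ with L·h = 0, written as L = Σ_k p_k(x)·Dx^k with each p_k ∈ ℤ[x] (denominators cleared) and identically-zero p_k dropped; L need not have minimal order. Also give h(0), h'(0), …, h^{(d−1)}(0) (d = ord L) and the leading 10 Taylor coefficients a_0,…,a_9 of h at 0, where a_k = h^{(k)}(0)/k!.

L = 9 + (3 + 27·x)·Dx + (-1 + 9·x^2)·Dx^2  (order 2).
h: a_k = 0, 48, 72, 360, 756, 15228/5, 35964/5, 930204/35, 2331342/35, 8218746/35, …
ICs: h(0) = 0, h′(0) = 48.

f: a_k = 4, 12, 36, 108, 324, 972, 2916, 8748, 26244, 78732, …
g: a_k = 0, 12, -18, 36, -81, 972/5, -486, 8748/7, -6561/2, 8748, …
f·g: L₀ = L_f ⊗_s L_g, ord ≤ 1·2.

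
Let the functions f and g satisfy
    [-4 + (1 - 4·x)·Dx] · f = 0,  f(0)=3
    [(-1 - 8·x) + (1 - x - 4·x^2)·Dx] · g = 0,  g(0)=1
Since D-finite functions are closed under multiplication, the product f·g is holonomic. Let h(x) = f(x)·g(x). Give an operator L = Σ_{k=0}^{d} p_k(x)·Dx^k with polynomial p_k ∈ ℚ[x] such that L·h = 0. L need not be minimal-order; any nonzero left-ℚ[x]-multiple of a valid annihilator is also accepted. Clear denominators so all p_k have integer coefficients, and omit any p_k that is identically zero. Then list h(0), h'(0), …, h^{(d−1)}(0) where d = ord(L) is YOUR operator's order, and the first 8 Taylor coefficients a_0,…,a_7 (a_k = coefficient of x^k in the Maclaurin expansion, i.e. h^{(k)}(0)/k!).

L = (-5 + 48·x^2) + (1 - 5·x + 16·x^3)·Dx  (order 1).
h: a_k = 3, 15, 75, 327, 1395, 5775, 23643, 95895, …
ICs: h(0) = 3.

f: a_k = 3, 12, 48, 192, 768, 3072, 12288, 49152, …
g: a_k = 1, 1, 5, 9, 29, 65, 181, 441, …
Sym-product of L_f,L_g gives L₀ (≤ ord 1).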